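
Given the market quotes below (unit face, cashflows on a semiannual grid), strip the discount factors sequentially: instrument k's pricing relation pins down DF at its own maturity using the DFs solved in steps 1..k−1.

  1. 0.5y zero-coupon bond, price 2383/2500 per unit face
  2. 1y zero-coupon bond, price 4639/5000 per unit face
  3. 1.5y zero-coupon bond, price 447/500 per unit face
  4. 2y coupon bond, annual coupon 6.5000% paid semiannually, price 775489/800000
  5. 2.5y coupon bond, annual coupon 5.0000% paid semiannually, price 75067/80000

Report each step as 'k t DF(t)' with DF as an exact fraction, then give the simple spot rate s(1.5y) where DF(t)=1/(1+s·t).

1 1/2 2383/2500
2 1 4639/5000
3 3/2 447/500
4 2 1703/2000
5 5/2 827/1000
s(1.5y) = (1/(447/500) − 1)/(3/2) = 106/1341 ≈ 7.9045%

step 1 [0.5y] zero: DF = P = 2383/2500 ≈ 0.953200
step 2 [1y] zero: DF = P = 4639/5000 ≈ 0.927800
step 3 [1.5y] zero: DF = P = 447/500 ≈ 0.894000
step 4 [2y] bond c/2=13/400: DF=(775489/800000 − 13/400·(0.953200+0.927800+0.894000))/(1+13/400) = 1703/2000 ≈ 0.851500
step 5 [2.5y] bond c/2=1/40: DF=(75067/80000 − 1/40·(0.953200+0.927800+0.894000+0.851500))/(1+1/40) = 827/1000 ≈ 0.827000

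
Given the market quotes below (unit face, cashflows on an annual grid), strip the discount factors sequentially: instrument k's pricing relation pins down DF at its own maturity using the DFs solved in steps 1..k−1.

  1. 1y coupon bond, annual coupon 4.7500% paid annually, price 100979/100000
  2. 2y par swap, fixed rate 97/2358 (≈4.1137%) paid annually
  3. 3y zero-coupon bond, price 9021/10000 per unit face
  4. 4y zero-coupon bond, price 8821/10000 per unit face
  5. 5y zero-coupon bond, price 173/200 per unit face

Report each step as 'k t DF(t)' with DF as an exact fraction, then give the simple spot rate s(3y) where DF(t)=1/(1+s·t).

step 1 [1y] bond c/1=19/400: DF=(100979/100000 − 19/400·(0))/(1+19/400) = 241/250 ≈ 0.964000
step 2 [2y] swap r/1=97/2358: DF=(1 − 97/2358·(0.964000))/(1+97/2358) = 1153/1250 ≈ 0.922400
step 3 [3y] zero: DF = P = 9021/10000 ≈ 0.902100
step 4 [4y] zero: DF = P = 8821/10000 ≈ 0.882100
step 5 [5y] zero: DF = P = 173/200 ≈ 0.865000

1 1 241/250
2 2 1153/1250
3 3 9021/10000
4 4 8821/10000
5 5 173/200
s(3y) = (1/(9021/10000) − 1)/(3) = 979/27063 ≈ 3.6175%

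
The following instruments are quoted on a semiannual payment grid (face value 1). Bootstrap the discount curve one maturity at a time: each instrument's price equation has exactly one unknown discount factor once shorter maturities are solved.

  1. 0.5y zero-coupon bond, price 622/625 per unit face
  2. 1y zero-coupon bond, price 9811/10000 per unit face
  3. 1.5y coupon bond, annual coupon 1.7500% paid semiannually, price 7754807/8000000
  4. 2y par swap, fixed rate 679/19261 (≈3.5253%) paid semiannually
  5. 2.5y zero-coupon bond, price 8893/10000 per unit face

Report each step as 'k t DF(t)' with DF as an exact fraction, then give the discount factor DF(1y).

step 1 [0.5y] zero: DF = P = 622/625 ≈ 0.995200
step 2 [1y] zero: DF = P = 9811/10000 ≈ 0.981100
step 3 [1.5y] bond c/2=7/800: DF=(7754807/8000000 − 7/800·(0.995200+0.981100))/(1+7/800) = 4719/5000 ≈ 0.943800
step 4 [2y] swap r/2=679/38522: DF=(1 − 679/38522·(0.995200+0.981100+0.943800))/(1+679/38522) = 9321/10000 ≈ 0.932100
step 5 [2.5y] zero: DF = P = 8893/10000 ≈ 0.889300

1 1/2 622/625
2 1 9811/10000
3 3/2 4719/5000
4 2 9321/10000
5 5/2 8893/10000
DF(1y) = 9811/10000 ≈ 0.981100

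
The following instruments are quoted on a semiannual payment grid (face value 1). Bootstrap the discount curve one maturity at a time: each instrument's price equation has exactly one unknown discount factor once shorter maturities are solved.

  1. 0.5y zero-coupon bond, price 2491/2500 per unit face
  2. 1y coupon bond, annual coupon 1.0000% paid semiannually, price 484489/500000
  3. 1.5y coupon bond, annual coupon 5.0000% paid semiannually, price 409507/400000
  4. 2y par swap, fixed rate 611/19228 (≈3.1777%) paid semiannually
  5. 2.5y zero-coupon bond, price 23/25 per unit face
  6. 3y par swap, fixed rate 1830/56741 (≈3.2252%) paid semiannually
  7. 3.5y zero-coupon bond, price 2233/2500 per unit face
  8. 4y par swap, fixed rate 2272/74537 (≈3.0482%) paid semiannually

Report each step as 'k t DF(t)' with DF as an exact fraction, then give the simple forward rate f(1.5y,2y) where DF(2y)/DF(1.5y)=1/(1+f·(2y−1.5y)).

step 1 [0.5y] zero: DF = P = 2491/2500 ≈ 0.996400
step 2 [1y] bond c/2=1/200: DF=(484489/500000 − 1/200·(0.996400))/(1+1/200) = 1199/1250 ≈ 0.959200
step 3 [1.5y] bond c/2=1/40: DF=(409507/400000 − 1/40·(0.996400+0.959200))/(1+1/40) = 9511/10000 ≈ 0.951100
step 4 [2y] swap r/2=611/38456: DF=(1 − 611/38456·(0.996400+0.959200+0.951100))/(1+611/38456) = 9389/10000 ≈ 0.938900
step 5 [2.5y] zero: DF = P = 23/25 ≈ 0.920000
step 6 [3y] swap r/2=915/56741: DF=(1 − 915/56741·(0.996400+0.959200+0.951100+0.938900+0.920000))/(1+915/56741) = 1817/2000 ≈ 0.908500
step 7 [3.5y] zero: DF = P = 2233/2500 ≈ 0.893200
step 8 [4y] swap r/2=1136/74537: DF=(1 − 1136/74537·(0.996400+0.959200+0.951100+0.938900+0.920000+0.908500+0.893200))/(1+1136/74537) = 554/625 ≈ 0.886400

1 1/2 2491/2500
2 1 1199/1250
3 3/2 9511/10000
4 2 9389/10000
5 5/2 23/25
6 3 1817/2000
7 7/2 2233/2500
8 4 554/625
f(1.5y,2y) = ((9511/10000)/(9389/10000) − 1)/(1/2) = 244/9389 ≈ 2.5988%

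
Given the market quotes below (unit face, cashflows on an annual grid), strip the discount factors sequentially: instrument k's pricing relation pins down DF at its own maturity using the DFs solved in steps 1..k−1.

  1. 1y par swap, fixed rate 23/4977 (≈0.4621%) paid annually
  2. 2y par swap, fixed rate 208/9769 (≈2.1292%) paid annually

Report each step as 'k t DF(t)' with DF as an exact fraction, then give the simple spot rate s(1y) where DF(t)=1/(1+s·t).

1 1 4977/5000
2 2 599/625
s(1y) = (1/(4977/5000) − 1)/(1) = 23/4977 ≈ 0.4621%

step 1 [1y] swap r/1=23/4977: DF=(1 − 23/4977·(0))/(1+23/4977) = 4977/5000 ≈ 0.995400
step 2 [2y] swap r/1=208/9769: DF=(1 − 208/9769·(0.995400))/(1+208/9769) = 599/625 ≈ 0.958400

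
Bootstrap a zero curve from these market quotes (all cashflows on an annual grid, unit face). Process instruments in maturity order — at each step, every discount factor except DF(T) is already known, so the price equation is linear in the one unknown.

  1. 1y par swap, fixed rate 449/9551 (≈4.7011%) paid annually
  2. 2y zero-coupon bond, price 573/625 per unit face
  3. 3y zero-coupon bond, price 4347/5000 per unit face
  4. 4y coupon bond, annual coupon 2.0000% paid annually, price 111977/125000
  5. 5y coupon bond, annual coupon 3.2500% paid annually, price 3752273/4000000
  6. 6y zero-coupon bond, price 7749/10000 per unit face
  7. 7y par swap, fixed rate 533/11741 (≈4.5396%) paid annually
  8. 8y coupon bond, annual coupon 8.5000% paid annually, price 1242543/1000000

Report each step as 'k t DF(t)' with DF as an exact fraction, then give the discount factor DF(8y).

1 1 9551/10000
2 2 573/625
3 3 4347/5000
4 4 1649/2000
5 5 7963/10000
6 6 7749/10000
7 7 1467/2000
8 8 6853/10000
DF(8y) = 6853/10000 ≈ 0.685300

step 1 [1y] swap r/1=449/9551: DF=(1 − 449/9551·(0))/(1+449/9551) = 9551/10000 ≈ 0.955100
step 2 [2y] zero: DF = P = 573/625 ≈ 0.916800
step 3 [3y] zero: DF = P = 4347/5000 ≈ 0.869400
step 4 [4y] bond c/1=1/50: DF=(111977/125000 − 1/50·(0.955100+0.916800+0.869400))/(1+1/50) = 1649/2000 ≈ 0.824500
step 5 [5y] bond c/1=13/400: DF=(3752273/4000000 − 13/400·(0.955100+0.916800+0.869400+0.824500))/(1+13/400) = 7963/10000 ≈ 0.796300
step 6 [6y] zero: DF = P = 7749/10000 ≈ 0.774900
step 7 [7y] swap r/1=533/11741: DF=(1 − 533/11741·(0.955100+0.916800+0.869400+0.824500+0.796300+0.774900))/(1+533/11741) = 1467/2000 ≈ 0.733500
step 8 [8y] bond c/1=17/200: DF=(1242543/1000000 − 17/200·(0.955100+0.916800+0.869400+0.824500+0.796300+0.774900+0.733500))/(1+17/200) = 6853/10000 ≈ 0.685300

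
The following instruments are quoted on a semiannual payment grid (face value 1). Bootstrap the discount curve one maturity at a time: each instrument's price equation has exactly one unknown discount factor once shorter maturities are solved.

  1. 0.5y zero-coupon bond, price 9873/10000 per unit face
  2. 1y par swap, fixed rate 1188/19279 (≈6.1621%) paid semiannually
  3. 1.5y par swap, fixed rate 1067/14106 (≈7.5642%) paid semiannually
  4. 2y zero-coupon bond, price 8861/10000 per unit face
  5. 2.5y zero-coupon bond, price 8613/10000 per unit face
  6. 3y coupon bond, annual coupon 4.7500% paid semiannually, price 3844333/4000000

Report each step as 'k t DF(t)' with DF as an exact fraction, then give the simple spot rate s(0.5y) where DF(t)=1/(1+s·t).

1 1/2 9873/10000
2 1 4703/5000
3 3/2 8933/10000
4 2 8861/10000
5 5/2 8613/10000
6 3 1041/1250
s(0.5y) = (1/(9873/10000) − 1)/(1/2) = 254/9873 ≈ 2.5727%

step 1 [0.5y] zero: DF = P = 9873/10000 ≈ 0.987300
step 2 [1y] swap r/2=594/19279: DF=(1 − 594/19279·(0.987300))/(1+594/19279) = 4703/5000 ≈ 0.940600
step 3 [1.5y] swap r/2=1067/28212: DF=(1 − 1067/28212·(0.987300+0.940600))/(1+1067/28212) = 8933/10000 ≈ 0.893300
step 4 [2y] zero: DF = P = 8861/10000 ≈ 0.886100
step 5 [2.5y] zero: DF = P = 8613/10000 ≈ 0.861300
step 6 [3y] bond c/2=19/800: DF=(3844333/4000000 − 19/800·(0.987300+0.940600+0.893300+0.886100+0.861300))/(1+19/800) = 1041/1250 ≈ 0.832800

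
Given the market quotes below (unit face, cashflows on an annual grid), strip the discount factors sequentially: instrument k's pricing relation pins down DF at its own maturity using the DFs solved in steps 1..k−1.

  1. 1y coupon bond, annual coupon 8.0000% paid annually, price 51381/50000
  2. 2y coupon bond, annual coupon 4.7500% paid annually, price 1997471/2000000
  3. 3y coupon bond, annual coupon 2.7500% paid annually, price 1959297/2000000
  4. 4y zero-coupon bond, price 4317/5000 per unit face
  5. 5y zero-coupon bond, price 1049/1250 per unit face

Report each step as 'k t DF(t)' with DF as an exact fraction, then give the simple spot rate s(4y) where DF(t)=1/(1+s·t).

1 1 1903/2000
2 2 9103/10000
3 3 2259/2500
4 4 4317/5000
5 5 1049/1250
s(4y) = (1/(4317/5000) − 1)/(4) = 683/17268 ≈ 3.9553%

step 1 [1y] bond c/1=2/25: DF=(51381/50000 − 2/25·(0))/(1+2/25) = 1903/2000 ≈ 0.951500
step 2 [2y] bond c/1=19/400: DF=(1997471/2000000 − 19/400·(0.951500))/(1+19/400) = 9103/10000 ≈ 0.910300
step 3 [3y] bond c/1=11/400: DF=(1959297/2000000 − 11/400·(0.951500+0.910300))/(1+11/400) = 2259/2500 ≈ 0.903600
step 4 [4y] zero: DF = P = 4317/5000 ≈ 0.863400
step 5 [5y] zero: DF = P = 1049/1250 ≈ 0.839200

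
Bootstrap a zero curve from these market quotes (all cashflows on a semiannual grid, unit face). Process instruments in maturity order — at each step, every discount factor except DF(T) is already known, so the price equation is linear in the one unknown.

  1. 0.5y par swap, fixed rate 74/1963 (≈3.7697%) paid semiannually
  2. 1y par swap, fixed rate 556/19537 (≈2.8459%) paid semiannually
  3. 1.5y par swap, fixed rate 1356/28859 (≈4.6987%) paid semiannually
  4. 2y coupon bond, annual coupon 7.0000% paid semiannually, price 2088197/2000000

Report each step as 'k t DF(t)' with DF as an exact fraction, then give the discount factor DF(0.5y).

1 1/2 1963/2000
2 1 4861/5000
3 3/2 4661/5000
4 2 1139/1250
DF(0.5y) = 1963/2000 ≈ 0.981500

step 1 [0.5y] swap r/2=37/1963: DF=(1 − 37/1963·(0))/(1+37/1963) = 1963/2000 ≈ 0.981500
step 2 [1y] swap r/2=278/19537: DF=(1 − 278/19537·(0.981500))/(1+278/19537) = 4861/5000 ≈ 0.972200
step 3 [1.5y] swap r/2=678/28859: DF=(1 − 678/28859·(0.981500+0.972200))/(1+678/28859) = 4661/5000 ≈ 0.932200
step 4 [2y] bond c/2=7/200: DF=(2088197/2000000 − 7/200·(0.981500+0.972200+0.932200))/(1+7/200) = 1139/1250 ≈ 0.911200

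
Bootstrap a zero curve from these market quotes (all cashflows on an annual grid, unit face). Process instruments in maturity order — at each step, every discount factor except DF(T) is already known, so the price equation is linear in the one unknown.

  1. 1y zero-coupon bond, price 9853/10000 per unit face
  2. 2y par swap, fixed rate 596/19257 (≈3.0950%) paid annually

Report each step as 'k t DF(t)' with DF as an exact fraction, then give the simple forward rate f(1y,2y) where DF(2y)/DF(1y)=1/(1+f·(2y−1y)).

1 1 9853/10000
2 2 2351/2500
f(1y,2y) = ((9853/10000)/(2351/2500) − 1)/(1) = 449/9404 ≈ 4.7746%

step 1 [1y] zero: DF = P = 9853/10000 ≈ 0.985300
step 2 [2y] swap r/1=596/19257: DF=(1 − 596/19257·(0.985300))/(1+596/19257) = 2351/2500 ≈ 0.940400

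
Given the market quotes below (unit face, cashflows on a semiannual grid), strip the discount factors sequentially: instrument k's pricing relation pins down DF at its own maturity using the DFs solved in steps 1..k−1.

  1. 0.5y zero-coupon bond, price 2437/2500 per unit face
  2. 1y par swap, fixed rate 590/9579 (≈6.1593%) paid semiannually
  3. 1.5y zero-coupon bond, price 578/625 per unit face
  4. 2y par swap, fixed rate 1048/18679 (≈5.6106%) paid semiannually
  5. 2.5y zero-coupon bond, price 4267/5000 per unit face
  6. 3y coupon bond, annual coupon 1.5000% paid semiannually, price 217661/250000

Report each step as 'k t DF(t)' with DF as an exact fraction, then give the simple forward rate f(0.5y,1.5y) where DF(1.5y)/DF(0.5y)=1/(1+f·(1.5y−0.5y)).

step 1 [0.5y] zero: DF = P = 2437/2500 ≈ 0.974800
step 2 [1y] swap r/2=295/9579: DF=(1 − 295/9579·(0.974800))/(1+295/9579) = 941/1000 ≈ 0.941000
step 3 [1.5y] zero: DF = P = 578/625 ≈ 0.924800
step 4 [2y] swap r/2=524/18679: DF=(1 − 524/18679·(0.974800+0.941000+0.924800))/(1+524/18679) = 1119/1250 ≈ 0.895200
step 5 [2.5y] zero: DF = P = 4267/5000 ≈ 0.853400
step 6 [3y] bond c/2=3/400: DF=(217661/250000 − 3/400·(0.974800+0.941000+0.924800+0.895200+0.853400))/(1+3/400) = 83/100 ≈ 0.830000

1 1/2 2437/2500
2 1 941/1000
3 3/2 578/625
4 2 1119/1250
5 5/2 4267/5000
6 3 83/100
f(0.5y,1.5y) = ((2437/2500)/(578/625) − 1)/(1) = 125/2312 ≈ 5.4066%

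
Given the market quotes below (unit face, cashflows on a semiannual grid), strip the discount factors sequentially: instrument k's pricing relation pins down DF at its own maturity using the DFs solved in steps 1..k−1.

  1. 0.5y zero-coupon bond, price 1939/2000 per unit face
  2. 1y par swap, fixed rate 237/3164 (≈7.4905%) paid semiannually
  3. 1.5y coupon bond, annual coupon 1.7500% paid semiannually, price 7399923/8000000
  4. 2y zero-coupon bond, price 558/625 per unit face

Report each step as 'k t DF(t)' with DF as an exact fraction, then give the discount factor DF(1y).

1 1/2 1939/2000
2 1 9289/10000
3 3/2 1801/2000
4 2 558/625
DF(1y) = 9289/10000 ≈ 0.928900

step 1 [0.5y] zero: DF = P = 1939/2000 ≈ 0.969500
step 2 [1y] swap r/2=237/6328: DF=(1 − 237/6328·(0.969500))/(1+237/6328) = 9289/10000 ≈ 0.928900
step 3 [1.5y] bond c/2=7/800: DF=(7399923/8000000 − 7/800·(0.969500+0.928900))/(1+7/800) = 1801/2000 ≈ 0.900500
step 4 [2y] zero: DF = P = 558/625 ≈ 0.892800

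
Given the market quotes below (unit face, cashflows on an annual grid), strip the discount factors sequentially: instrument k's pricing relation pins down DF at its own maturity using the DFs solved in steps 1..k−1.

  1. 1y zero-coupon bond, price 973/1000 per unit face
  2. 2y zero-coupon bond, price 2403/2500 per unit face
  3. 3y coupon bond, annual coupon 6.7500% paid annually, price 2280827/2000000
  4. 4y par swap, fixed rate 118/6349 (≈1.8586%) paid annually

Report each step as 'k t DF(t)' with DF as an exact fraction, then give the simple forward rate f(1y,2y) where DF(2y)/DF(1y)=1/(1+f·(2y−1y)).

1 1 973/1000
2 2 2403/2500
3 3 473/500
4 4 2323/2500
f(1y,2y) = ((973/1000)/(2403/2500) − 1)/(1) = 59/4806 ≈ 1.2276%

step 1 [1y] zero: DF = P = 973/1000 ≈ 0.973000
step 2 [2y] zero: DF = P = 2403/2500 ≈ 0.961200
step 3 [3y] bond c/1=27/400: DF=(2280827/2000000 − 27/400·(0.973000+0.961200))/(1+27/400) = 473/500 ≈ 0.946000
step 4 [4y] swap r/1=118/6349: DF=(1 − 118/6349·(0.973000+0.961200+0.946000))/(1+118/6349) = 2323/2500 ≈ 0.929200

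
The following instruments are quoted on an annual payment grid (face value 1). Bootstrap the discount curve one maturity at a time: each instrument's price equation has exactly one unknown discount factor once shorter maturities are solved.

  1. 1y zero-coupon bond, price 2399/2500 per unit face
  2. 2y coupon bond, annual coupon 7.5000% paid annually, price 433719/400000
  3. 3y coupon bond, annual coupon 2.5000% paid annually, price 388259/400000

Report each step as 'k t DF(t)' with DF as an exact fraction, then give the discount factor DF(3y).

step 1 [1y] zero: DF = P = 2399/2500 ≈ 0.959600
step 2 [2y] bond c/1=3/40: DF=(433719/400000 − 3/40·(0.959600))/(1+3/40) = 9417/10000 ≈ 0.941700
step 3 [3y] bond c/1=1/40: DF=(388259/400000 − 1/40·(0.959600+0.941700))/(1+1/40) = 4503/5000 ≈ 0.900600

1 1 2399/2500
2 2 9417/10000
3 3 4503/5000
DF(3y) = 4503/5000 ≈ 0.900600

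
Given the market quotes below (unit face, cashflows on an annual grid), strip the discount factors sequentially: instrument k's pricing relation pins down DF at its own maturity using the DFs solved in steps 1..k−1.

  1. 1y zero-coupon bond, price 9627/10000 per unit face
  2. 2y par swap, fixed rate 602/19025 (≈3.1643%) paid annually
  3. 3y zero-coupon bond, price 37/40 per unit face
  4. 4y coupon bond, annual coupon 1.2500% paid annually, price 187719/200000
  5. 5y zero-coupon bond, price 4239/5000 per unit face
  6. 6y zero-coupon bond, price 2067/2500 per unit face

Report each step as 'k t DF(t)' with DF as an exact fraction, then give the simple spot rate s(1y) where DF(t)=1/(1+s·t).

step 1 [1y] zero: DF = P = 9627/10000 ≈ 0.962700
step 2 [2y] swap r/1=602/19025: DF=(1 − 602/19025·(0.962700))/(1+602/19025) = 4699/5000 ≈ 0.939800
step 3 [3y] zero: DF = P = 37/40 ≈ 0.925000
step 4 [4y] bond c/1=1/80: DF=(187719/200000 − 1/80·(0.962700+0.939800+0.925000))/(1+1/80) = 8921/10000 ≈ 0.892100
step 5 [5y] zero: DF = P = 4239/5000 ≈ 0.847800
step 6 [6y] zero: DF = P = 2067/2500 ≈ 0.826800

1 1 9627/10000
2 2 4699/5000
3 3 37/40
4 4 8921/10000
5 5 4239/5000
6 6 2067/2500
s(1y) = (1/(9627/10000) − 1)/(1) = 373/9627 ≈ 3.8745%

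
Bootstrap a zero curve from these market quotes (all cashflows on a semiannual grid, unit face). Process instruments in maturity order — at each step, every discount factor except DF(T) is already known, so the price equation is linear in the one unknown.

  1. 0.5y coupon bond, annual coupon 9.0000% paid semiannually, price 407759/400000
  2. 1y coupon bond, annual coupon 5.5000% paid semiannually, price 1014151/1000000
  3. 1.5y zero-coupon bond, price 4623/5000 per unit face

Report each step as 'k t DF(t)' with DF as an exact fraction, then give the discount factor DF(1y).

step 1 [0.5y] bond c/2=9/200: DF=(407759/400000 − 9/200·(0))/(1+9/200) = 1951/2000 ≈ 0.975500
step 2 [1y] bond c/2=11/400: DF=(1014151/1000000 − 11/400·(0.975500))/(1+11/400) = 9609/10000 ≈ 0.960900
step 3 [1.5y] zero: DF = P = 4623/5000 ≈ 0.924600

1 1/2 1951/2000
2 1 9609/10000
3 3/2 4623/5000
DF(1y) = 9609/10000 ≈ 0.960900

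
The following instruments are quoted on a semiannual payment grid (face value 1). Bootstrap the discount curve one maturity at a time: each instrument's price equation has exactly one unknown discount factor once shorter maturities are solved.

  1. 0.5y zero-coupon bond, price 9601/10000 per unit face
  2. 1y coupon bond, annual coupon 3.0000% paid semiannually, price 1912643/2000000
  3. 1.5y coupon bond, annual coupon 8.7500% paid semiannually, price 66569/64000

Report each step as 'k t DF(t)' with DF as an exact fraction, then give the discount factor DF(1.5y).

step 1 [0.5y] zero: DF = P = 9601/10000 ≈ 0.960100
step 2 [1y] bond c/2=3/200: DF=(1912643/2000000 − 3/200·(0.960100))/(1+3/200) = 116/125 ≈ 0.928000
step 3 [1.5y] bond c/2=7/160: DF=(66569/64000 − 7/160·(0.960100+0.928000))/(1+7/160) = 4587/5000 ≈ 0.917400

1 1/2 9601/10000
2 1 116/125
3 3/2 4587/5000
DF(1.5y) = 4587/5000 ≈ 0.917400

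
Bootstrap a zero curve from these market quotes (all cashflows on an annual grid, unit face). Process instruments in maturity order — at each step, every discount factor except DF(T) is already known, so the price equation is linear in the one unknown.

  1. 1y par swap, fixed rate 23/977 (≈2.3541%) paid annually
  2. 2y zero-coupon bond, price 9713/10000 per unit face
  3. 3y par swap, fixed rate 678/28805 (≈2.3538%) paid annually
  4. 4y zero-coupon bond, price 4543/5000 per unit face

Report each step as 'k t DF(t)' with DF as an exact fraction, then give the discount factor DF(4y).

1 1 977/1000
2 2 9713/10000
3 3 4661/5000
4 4 4543/5000
DF(4y) = 4543/5000 ≈ 0.908600

step 1 [1y] swap r/1=23/977: DF=(1 − 23/977·(0))/(1+23/977) = 977/1000 ≈ 0.977000
step 2 [2y] zero: DF = P = 9713/10000 ≈ 0.971300
step 3 [3y] swap r/1=678/28805: DF=(1 − 678/28805·(0.977000+0.971300))/(1+678/28805) = 4661/5000 ≈ 0.932200
step 4 [4y] zero: DF = P = 4543/5000 ≈ 0.908600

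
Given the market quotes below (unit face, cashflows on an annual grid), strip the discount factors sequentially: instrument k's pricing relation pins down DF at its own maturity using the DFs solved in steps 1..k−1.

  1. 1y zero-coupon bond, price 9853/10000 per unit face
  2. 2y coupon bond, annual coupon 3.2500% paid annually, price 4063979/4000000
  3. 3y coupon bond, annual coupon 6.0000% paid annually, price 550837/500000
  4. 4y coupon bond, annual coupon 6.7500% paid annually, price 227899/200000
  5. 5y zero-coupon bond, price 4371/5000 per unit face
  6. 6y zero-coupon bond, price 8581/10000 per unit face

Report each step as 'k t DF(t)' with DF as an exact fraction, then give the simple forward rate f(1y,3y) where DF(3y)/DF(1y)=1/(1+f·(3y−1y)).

step 1 [1y] zero: DF = P = 9853/10000 ≈ 0.985300
step 2 [2y] bond c/1=13/400: DF=(4063979/4000000 − 13/400·(0.985300))/(1+13/400) = 953/1000 ≈ 0.953000
step 3 [3y] bond c/1=3/50: DF=(550837/500000 − 3/50·(0.985300+0.953000))/(1+3/50) = 581/625 ≈ 0.929600
step 4 [4y] bond c/1=27/400: DF=(227899/200000 − 27/400·(0.985300+0.953000+0.929600))/(1+27/400) = 8861/10000 ≈ 0.886100
step 5 [5y] zero: DF = P = 4371/5000 ≈ 0.874200
step 6 [6y] zero: DF = P = 8581/10000 ≈ 0.858100

1 1 9853/10000
2 2 953/1000
3 3 581/625
4 4 8861/10000
5 5 4371/5000
6 6 8581/10000
f(1y,3y) = ((9853/10000)/(581/625) − 1)/(2) = 557/18592 ≈ 2.9959%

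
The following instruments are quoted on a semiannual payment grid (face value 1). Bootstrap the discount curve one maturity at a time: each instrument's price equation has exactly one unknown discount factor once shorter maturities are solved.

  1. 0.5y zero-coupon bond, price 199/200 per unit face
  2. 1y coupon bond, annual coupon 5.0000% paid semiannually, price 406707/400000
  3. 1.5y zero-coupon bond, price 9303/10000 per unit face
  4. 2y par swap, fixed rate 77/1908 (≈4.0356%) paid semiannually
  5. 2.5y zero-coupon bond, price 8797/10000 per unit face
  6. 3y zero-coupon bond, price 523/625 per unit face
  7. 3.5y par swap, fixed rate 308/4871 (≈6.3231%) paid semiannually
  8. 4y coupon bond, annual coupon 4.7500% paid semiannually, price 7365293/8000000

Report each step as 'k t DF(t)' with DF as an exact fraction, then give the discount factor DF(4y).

1 1/2 199/200
2 1 9677/10000
3 3/2 9303/10000
4 2 923/1000
5 5/2 8797/10000
6 3 523/625
7 7/2 3999/5000
8 4 1881/2500
DF(4y) = 1881/2500 ≈ 0.752400

step 1 [0.5y] zero: DF = P = 199/200 ≈ 0.995000
step 2 [1y] bond c/2=1/40: DF=(406707/400000 − 1/40·(0.995000))/(1+1/40) = 9677/10000 ≈ 0.967700
step 3 [1.5y] zero: DF = P = 9303/10000 ≈ 0.930300
step 4 [2y] swap r/2=77/3816: DF=(1 − 77/3816·(0.995000+0.967700+0.930300))/(1+77/3816) = 923/1000 ≈ 0.923000
step 5 [2.5y] zero: DF = P = 8797/10000 ≈ 0.879700
step 6 [3y] zero: DF = P = 523/625 ≈ 0.836800
step 7 [3.5y] swap r/2=154/4871: DF=(1 − 154/4871·(0.995000+0.967700+0.930300+0.923000+0.879700+0.836800))/(1+154/4871) = 3999/5000 ≈ 0.799800
step 8 [4y] bond c/2=19/800: DF=(7365293/8000000 − 19/800·(0.995000+0.967700+0.930300+0.923000+0.879700+0.836800+0.799800))/(1+19/800) = 1881/2500 ≈ 0.752400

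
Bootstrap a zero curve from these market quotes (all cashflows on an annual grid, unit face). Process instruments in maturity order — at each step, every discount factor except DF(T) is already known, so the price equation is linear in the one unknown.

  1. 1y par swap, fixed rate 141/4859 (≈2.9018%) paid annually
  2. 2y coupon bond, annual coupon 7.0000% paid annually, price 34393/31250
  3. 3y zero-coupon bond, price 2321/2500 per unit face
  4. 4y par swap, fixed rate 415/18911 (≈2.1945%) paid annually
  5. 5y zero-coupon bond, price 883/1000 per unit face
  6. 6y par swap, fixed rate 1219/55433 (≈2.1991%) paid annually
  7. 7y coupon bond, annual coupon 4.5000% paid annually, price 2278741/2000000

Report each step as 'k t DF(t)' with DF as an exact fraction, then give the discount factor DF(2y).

step 1 [1y] swap r/1=141/4859: DF=(1 − 141/4859·(0))/(1+141/4859) = 4859/5000 ≈ 0.971800
step 2 [2y] bond c/1=7/100: DF=(34393/31250 − 7/100·(0.971800))/(1+7/100) = 193/200 ≈ 0.965000
step 3 [3y] zero: DF = P = 2321/2500 ≈ 0.928400
step 4 [4y] swap r/1=415/18911: DF=(1 − 415/18911·(0.971800+0.965000+0.928400))/(1+415/18911) = 917/1000 ≈ 0.917000
step 5 [5y] zero: DF = P = 883/1000 ≈ 0.883000
step 6 [6y] swap r/1=1219/55433: DF=(1 − 1219/55433·(0.971800+0.965000+0.928400+0.917000+0.883000))/(1+1219/55433) = 8781/10000 ≈ 0.878100
step 7 [7y] bond c/1=9/200: DF=(2278741/2000000 − 9/200·(0.971800+0.965000+0.928400+0.917000+0.883000+0.878100))/(1+9/200) = 2129/2500 ≈ 0.851600

1 1 4859/5000
2 2 193/200
3 3 2321/2500
4 4 917/1000
5 5 883/1000
6 6 8781/10000
7 7 2129/2500
DF(2y) = 193/200 ≈ 0.965000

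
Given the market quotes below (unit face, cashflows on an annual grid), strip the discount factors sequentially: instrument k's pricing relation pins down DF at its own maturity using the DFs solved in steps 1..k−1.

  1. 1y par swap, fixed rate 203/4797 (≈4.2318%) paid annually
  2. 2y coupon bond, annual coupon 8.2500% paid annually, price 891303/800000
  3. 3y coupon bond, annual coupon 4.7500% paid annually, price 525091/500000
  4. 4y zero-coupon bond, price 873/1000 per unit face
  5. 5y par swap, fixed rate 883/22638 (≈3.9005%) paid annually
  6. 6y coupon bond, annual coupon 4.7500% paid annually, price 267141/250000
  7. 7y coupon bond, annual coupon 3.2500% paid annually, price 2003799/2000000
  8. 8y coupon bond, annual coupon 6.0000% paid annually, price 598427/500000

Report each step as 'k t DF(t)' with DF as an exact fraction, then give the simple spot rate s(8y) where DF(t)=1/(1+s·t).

step 1 [1y] swap r/1=203/4797: DF=(1 − 203/4797·(0))/(1+203/4797) = 4797/5000 ≈ 0.959400
step 2 [2y] bond c/1=33/400: DF=(891303/800000 − 33/400·(0.959400))/(1+33/400) = 9561/10000 ≈ 0.956100
step 3 [3y] bond c/1=19/400: DF=(525091/500000 − 19/400·(0.959400+0.956100))/(1+19/400) = 9157/10000 ≈ 0.915700
step 4 [4y] zero: DF = P = 873/1000 ≈ 0.873000
step 5 [5y] swap r/1=883/22638: DF=(1 − 883/22638·(0.959400+0.956100+0.915700+0.873000))/(1+883/22638) = 4117/5000 ≈ 0.823400
step 6 [6y] bond c/1=19/400: DF=(267141/250000 − 19/400·(0.959400+0.956100+0.915700+0.873000+0.823400))/(1+19/400) = 2037/2500 ≈ 0.814800
step 7 [7y] bond c/1=13/400: DF=(2003799/2000000 − 13/400·(0.959400+0.956100+0.915700+0.873000+0.823400+0.814800))/(1+13/400) = 4011/5000 ≈ 0.802200
step 8 [8y] bond c/1=3/50: DF=(598427/500000 − 3/50·(0.959400+0.956100+0.915700+0.873000+0.823400+0.814800+0.802200))/(1+3/50) = 7813/10000 ≈ 0.781300

1 1 4797/5000
2 2 9561/10000
3 3 9157/10000
4 4 873/1000
5 5 4117/5000
6 6 2037/2500
7 7 4011/5000
8 8 7813/10000
s(8y) = (1/(7813/10000) − 1)/(8) = 2187/62504 ≈ 3.4990%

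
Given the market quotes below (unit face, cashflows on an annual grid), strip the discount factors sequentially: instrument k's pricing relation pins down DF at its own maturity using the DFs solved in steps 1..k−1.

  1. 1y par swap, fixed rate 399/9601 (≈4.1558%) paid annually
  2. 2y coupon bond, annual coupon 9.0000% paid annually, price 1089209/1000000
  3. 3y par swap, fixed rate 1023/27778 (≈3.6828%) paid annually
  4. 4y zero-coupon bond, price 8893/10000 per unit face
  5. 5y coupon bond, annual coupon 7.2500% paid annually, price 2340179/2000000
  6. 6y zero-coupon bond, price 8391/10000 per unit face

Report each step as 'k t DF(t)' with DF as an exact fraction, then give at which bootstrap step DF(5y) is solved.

step 1 [1y] swap r/1=399/9601: DF=(1 − 399/9601·(0))/(1+399/9601) = 9601/10000 ≈ 0.960100
step 2 [2y] bond c/1=9/100: DF=(1089209/1000000 − 9/100·(0.960100))/(1+9/100) = 23/25 ≈ 0.920000
step 3 [3y] swap r/1=1023/27778: DF=(1 − 1023/27778·(0.960100+0.920000))/(1+1023/27778) = 8977/10000 ≈ 0.897700
step 4 [4y] zero: DF = P = 8893/10000 ≈ 0.889300
step 5 [5y] bond c/1=29/400: DF=(2340179/2000000 − 29/400·(0.960100+0.920000+0.897700+0.889300))/(1+29/400) = 8431/10000 ≈ 0.843100
step 6 [6y] zero: DF = P = 8391/10000 ≈ 0.839100

1 1 9601/10000
2 2 23/25
3 3 8977/10000
4 4 8893/10000
5 5 8431/10000
6 6 8391/10000
DF(5y) is solved at step 5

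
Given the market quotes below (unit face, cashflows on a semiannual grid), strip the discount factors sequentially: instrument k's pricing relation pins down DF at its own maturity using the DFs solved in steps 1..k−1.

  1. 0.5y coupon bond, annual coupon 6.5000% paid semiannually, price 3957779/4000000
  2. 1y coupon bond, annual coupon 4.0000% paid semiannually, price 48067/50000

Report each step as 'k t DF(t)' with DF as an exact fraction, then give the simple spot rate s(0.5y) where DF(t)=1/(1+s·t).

1 1/2 9583/10000
2 1 9237/10000
s(0.5y) = (1/(9583/10000) − 1)/(1/2) = 834/9583 ≈ 8.7029%

step 1 [0.5y] bond c/2=13/400: DF=(3957779/4000000 − 13/400·(0))/(1+13/400) = 9583/10000 ≈ 0.958300
step 2 [1y] bond c/2=1/50: DF=(48067/50000 − 1/50·(0.958300))/(1+1/50) = 9237/10000 ≈ 0.923700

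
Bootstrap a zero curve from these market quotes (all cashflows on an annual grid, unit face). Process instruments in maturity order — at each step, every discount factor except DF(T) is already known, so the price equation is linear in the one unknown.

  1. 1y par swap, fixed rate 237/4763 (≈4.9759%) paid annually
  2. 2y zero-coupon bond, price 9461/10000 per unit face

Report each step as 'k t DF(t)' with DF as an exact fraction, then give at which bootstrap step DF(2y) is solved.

step 1 [1y] swap r/1=237/4763: DF=(1 − 237/4763·(0))/(1+237/4763) = 4763/5000 ≈ 0.952600
step 2 [2y] zero: DF = P = 9461/10000 ≈ 0.946100

1 1 4763/5000
2 2 9461/10000
DF(2y) is solved at step 2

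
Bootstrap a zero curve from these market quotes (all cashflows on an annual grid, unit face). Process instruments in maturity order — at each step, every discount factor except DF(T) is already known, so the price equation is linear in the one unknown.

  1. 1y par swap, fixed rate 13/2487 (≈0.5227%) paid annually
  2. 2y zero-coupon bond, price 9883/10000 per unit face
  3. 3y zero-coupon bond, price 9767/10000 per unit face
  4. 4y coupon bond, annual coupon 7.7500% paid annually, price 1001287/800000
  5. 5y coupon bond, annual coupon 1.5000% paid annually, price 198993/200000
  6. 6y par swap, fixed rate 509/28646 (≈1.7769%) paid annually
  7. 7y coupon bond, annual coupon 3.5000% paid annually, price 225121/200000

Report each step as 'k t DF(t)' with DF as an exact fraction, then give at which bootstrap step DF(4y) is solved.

1 1 2487/2500
2 2 9883/10000
3 3 9767/10000
4 4 9487/10000
5 5 369/400
6 6 4491/5000
7 7 4469/5000
DF(4y) is solved at step 4

step 1 [1y] swap r/1=13/2487: DF=(1 − 13/2487·(0))/(1+13/2487) = 2487/2500 ≈ 0.994800
step 2 [2y] zero: DF = P = 9883/10000 ≈ 0.988300
step 3 [3y] zero: DF = P = 9767/10000 ≈ 0.976700
step 4 [4y] bond c/1=31/400: DF=(1001287/800000 − 31/400·(0.994800+0.988300+0.976700))/(1+31/400) = 9487/10000 ≈ 0.948700
step 5 [5y] bond c/1=3/200: DF=(198993/200000 − 3/200·(0.994800+0.988300+0.976700+0.948700))/(1+3/200) = 369/400 ≈ 0.922500
step 6 [6y] swap r/1=509/28646: DF=(1 − 509/28646·(0.994800+0.988300+0.976700+0.948700+0.922500))/(1+509/28646) = 4491/5000 ≈ 0.898200
step 7 [7y] bond c/1=7/200: DF=(225121/200000 − 7/200·(0.994800+0.988300+0.976700+0.948700+0.922500+0.898200))/(1+7/200) = 4469/5000 ≈ 0.893800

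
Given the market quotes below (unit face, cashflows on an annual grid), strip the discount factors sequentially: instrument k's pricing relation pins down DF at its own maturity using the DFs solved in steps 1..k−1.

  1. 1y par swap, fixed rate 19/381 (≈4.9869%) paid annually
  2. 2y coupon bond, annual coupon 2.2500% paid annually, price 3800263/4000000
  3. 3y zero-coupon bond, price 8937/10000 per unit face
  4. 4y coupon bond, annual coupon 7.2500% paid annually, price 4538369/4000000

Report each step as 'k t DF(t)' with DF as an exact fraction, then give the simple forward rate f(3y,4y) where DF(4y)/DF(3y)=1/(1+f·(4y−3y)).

step 1 [1y] swap r/1=19/381: DF=(1 − 19/381·(0))/(1+19/381) = 381/400 ≈ 0.952500
step 2 [2y] bond c/1=9/400: DF=(3800263/4000000 − 9/400·(0.952500))/(1+9/400) = 4541/5000 ≈ 0.908200
step 3 [3y] zero: DF = P = 8937/10000 ≈ 0.893700
step 4 [4y] bond c/1=29/400: DF=(4538369/4000000 − 29/400·(0.952500+0.908200+0.893700))/(1+29/400) = 8717/10000 ≈ 0.871700

1 1 381/400
2 2 4541/5000
3 3 8937/10000
4 4 8717/10000
f(3y,4y) = ((8937/10000)/(8717/10000) − 1)/(1) = 220/8717 ≈ 2.5238%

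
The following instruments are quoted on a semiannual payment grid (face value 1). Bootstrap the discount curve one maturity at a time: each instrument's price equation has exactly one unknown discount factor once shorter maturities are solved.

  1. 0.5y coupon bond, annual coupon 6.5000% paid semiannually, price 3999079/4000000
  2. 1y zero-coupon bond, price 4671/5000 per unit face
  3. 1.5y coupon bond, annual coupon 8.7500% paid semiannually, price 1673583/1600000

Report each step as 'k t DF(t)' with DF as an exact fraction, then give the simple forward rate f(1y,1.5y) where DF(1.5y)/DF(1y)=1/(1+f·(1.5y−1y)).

step 1 [0.5y] bond c/2=13/400: DF=(3999079/4000000 − 13/400·(0))/(1+13/400) = 9683/10000 ≈ 0.968300
step 2 [1y] zero: DF = P = 4671/5000 ≈ 0.934200
step 3 [1.5y] bond c/2=7/160: DF=(1673583/1600000 − 7/160·(0.968300+0.934200))/(1+7/160) = 1153/1250 ≈ 0.922400

1 1/2 9683/10000
2 1 4671/5000
3 3/2 1153/1250
f(1y,1.5y) = ((4671/5000)/(1153/1250) − 1)/(1/2) = 59/2306 ≈ 2.5585%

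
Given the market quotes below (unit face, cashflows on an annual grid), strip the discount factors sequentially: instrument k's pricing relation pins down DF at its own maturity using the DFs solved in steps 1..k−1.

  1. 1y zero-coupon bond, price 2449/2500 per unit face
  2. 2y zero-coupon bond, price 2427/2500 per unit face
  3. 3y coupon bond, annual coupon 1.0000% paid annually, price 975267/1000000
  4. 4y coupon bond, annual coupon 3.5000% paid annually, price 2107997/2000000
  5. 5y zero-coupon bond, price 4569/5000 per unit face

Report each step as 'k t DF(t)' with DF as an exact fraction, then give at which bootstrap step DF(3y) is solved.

1 1 2449/2500
2 2 2427/2500
3 3 9463/10000
4 4 2301/2500
5 5 4569/5000
DF(3y) is solved at step 3

step 1 [1y] zero: DF = P = 2449/2500 ≈ 0.979600
step 2 [2y] zero: DF = P = 2427/2500 ≈ 0.970800
step 3 [3y] bond c/1=1/100: DF=(975267/1000000 − 1/100·(0.979600+0.970800))/(1+1/100) = 9463/10000 ≈ 0.946300
step 4 [4y] bond c/1=7/200: DF=(2107997/2000000 − 7/200·(0.979600+0.970800+0.946300))/(1+7/200) = 2301/2500 ≈ 0.920400
step 5 [5y] zero: DF = P = 4569/5000 ≈ 0.913800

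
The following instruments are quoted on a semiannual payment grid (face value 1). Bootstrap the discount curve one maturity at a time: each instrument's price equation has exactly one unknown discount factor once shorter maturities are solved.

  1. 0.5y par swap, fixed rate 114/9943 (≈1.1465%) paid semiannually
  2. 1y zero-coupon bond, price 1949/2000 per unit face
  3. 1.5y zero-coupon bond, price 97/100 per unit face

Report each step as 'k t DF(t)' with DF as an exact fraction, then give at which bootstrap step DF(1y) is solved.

1 1/2 9943/10000
2 1 1949/2000
3 3/2 97/100
DF(1y) is solved at step 2

step 1 [0.5y] swap r/2=57/9943: DF=(1 − 57/9943·(0))/(1+57/9943) = 9943/10000 ≈ 0.994300
step 2 [1y] zero: DF = P = 1949/2000 ≈ 0.974500
step 3 [1.5y] zero: DF = P = 97/100 ≈ 0.970000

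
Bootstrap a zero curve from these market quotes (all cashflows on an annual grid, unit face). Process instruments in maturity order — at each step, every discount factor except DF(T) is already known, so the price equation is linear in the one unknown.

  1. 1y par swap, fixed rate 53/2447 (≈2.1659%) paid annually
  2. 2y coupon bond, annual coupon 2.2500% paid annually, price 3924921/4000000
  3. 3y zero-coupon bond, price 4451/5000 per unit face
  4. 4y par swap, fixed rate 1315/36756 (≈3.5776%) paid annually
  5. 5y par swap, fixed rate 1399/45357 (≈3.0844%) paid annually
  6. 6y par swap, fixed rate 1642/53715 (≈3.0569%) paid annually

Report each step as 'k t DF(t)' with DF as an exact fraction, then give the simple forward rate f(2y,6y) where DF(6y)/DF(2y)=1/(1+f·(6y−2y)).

step 1 [1y] swap r/1=53/2447: DF=(1 − 53/2447·(0))/(1+53/2447) = 2447/2500 ≈ 0.978800
step 2 [2y] bond c/1=9/400: DF=(3924921/4000000 − 9/400·(0.978800))/(1+9/400) = 9381/10000 ≈ 0.938100
step 3 [3y] zero: DF = P = 4451/5000 ≈ 0.890200
step 4 [4y] swap r/1=1315/36756: DF=(1 − 1315/36756·(0.978800+0.938100+0.890200))/(1+1315/36756) = 1737/2000 ≈ 0.868500
step 5 [5y] swap r/1=1399/45357: DF=(1 − 1399/45357·(0.978800+0.938100+0.890200+0.868500))/(1+1399/45357) = 8601/10000 ≈ 0.860100
step 6 [6y] swap r/1=1642/53715: DF=(1 − 1642/53715·(0.978800+0.938100+0.890200+0.868500+0.860100))/(1+1642/53715) = 4179/5000 ≈ 0.835800

1 1 2447/2500
2 2 9381/10000
3 3 4451/5000
4 4 1737/2000
5 5 8601/10000
6 6 4179/5000
f(2y,6y) = ((9381/10000)/(4179/5000) − 1)/(4) = 341/11144 ≈ 3.0599%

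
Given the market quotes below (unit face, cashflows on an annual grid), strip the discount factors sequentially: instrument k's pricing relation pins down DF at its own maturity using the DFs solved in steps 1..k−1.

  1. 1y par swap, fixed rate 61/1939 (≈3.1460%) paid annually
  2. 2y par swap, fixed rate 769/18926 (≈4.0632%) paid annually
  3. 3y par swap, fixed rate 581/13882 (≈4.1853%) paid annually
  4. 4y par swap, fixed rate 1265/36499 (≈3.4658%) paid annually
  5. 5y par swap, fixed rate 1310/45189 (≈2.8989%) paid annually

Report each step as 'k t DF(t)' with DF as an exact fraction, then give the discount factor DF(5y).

step 1 [1y] swap r/1=61/1939: DF=(1 − 61/1939·(0))/(1+61/1939) = 1939/2000 ≈ 0.969500
step 2 [2y] swap r/1=769/18926: DF=(1 − 769/18926·(0.969500))/(1+769/18926) = 9231/10000 ≈ 0.923100
step 3 [3y] swap r/1=581/13882: DF=(1 − 581/13882·(0.969500+0.923100))/(1+581/13882) = 4419/5000 ≈ 0.883800
step 4 [4y] swap r/1=1265/36499: DF=(1 − 1265/36499·(0.969500+0.923100+0.883800))/(1+1265/36499) = 1747/2000 ≈ 0.873500
step 5 [5y] swap r/1=1310/45189: DF=(1 − 1310/45189·(0.969500+0.923100+0.883800+0.873500))/(1+1310/45189) = 869/1000 ≈ 0.869000

1 1 1939/2000
2 2 9231/10000
3 3 4419/5000
4 4 1747/2000
5 5 869/1000
DF(5y) = 869/1000 ≈ 0.869000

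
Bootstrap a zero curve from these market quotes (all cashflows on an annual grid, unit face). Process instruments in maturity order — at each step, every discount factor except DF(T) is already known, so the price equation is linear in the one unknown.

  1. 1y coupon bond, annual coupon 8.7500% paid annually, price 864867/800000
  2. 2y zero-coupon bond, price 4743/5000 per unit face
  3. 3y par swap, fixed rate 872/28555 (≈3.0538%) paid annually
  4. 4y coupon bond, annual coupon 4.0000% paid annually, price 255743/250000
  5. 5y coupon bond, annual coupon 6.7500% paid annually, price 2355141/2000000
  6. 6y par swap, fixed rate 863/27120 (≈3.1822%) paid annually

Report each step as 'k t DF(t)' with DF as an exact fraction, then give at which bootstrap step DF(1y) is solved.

1 1 9941/10000
2 2 4743/5000
3 3 1141/1250
4 4 4369/5000
5 5 8673/10000
6 6 4137/5000
DF(1y) is solved at step 1

step 1 [1y] bond c/1=7/80: DF=(864867/800000 − 7/80·(0))/(1+7/80) = 9941/10000 ≈ 0.994100
step 2 [2y] zero: DF = P = 4743/5000 ≈ 0.948600
step 3 [3y] swap r/1=872/28555: DF=(1 − 872/28555·(0.994100+0.948600))/(1+872/28555) = 1141/1250 ≈ 0.912800
step 4 [4y] bond c/1=1/25: DF=(255743/250000 − 1/25·(0.994100+0.948600+0.912800))/(1+1/25) = 4369/5000 ≈ 0.873800
step 5 [5y] bond c/1=27/400: DF=(2355141/2000000 − 27/400·(0.994100+0.948600+0.912800+0.873800))/(1+27/400) = 8673/10000 ≈ 0.867300
step 6 [6y] swap r/1=863/27120: DF=(1 − 863/27120·(0.994100+0.948600+0.912800+0.873800+0.867300))/(1+863/27120) = 4137/5000 ≈ 0.827400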